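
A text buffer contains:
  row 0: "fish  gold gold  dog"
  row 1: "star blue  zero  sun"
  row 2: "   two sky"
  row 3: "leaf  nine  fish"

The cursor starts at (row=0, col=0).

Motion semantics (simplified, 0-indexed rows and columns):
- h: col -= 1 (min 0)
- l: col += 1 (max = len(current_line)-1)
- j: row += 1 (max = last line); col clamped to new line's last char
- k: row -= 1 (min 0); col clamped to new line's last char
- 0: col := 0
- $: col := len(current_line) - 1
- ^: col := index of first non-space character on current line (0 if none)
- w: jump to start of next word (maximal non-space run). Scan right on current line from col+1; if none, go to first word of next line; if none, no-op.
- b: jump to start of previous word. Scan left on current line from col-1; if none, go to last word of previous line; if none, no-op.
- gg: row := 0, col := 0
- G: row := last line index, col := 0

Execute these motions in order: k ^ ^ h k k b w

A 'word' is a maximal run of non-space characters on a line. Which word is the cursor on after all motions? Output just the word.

Answer: gold

Derivation:
After 1 (k): row=0 col=0 char='f'
After 2 (^): row=0 col=0 char='f'
After 3 (^): row=0 col=0 char='f'
After 4 (h): row=0 col=0 char='f'
After 5 (k): row=0 col=0 char='f'
After 6 (k): row=0 col=0 char='f'
After 7 (b): row=0 col=0 char='f'
After 8 (w): row=0 col=6 char='g'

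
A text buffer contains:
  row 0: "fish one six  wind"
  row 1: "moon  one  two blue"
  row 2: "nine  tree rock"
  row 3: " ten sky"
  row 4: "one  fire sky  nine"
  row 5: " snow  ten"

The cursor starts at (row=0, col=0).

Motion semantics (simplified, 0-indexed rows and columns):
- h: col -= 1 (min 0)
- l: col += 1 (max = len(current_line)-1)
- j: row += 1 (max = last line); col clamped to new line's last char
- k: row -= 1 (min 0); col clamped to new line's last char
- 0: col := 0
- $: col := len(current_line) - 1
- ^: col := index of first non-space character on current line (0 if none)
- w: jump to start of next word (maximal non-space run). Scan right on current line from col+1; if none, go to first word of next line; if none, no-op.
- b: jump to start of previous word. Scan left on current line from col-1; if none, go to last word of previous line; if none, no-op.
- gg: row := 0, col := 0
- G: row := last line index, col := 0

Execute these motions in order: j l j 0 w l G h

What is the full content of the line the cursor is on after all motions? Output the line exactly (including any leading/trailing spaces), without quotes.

After 1 (j): row=1 col=0 char='m'
After 2 (l): row=1 col=1 char='o'
After 3 (j): row=2 col=1 char='i'
After 4 (0): row=2 col=0 char='n'
After 5 (w): row=2 col=6 char='t'
After 6 (l): row=2 col=7 char='r'
After 7 (G): row=5 col=0 char='_'
After 8 (h): row=5 col=0 char='_'

Answer:  snow  ten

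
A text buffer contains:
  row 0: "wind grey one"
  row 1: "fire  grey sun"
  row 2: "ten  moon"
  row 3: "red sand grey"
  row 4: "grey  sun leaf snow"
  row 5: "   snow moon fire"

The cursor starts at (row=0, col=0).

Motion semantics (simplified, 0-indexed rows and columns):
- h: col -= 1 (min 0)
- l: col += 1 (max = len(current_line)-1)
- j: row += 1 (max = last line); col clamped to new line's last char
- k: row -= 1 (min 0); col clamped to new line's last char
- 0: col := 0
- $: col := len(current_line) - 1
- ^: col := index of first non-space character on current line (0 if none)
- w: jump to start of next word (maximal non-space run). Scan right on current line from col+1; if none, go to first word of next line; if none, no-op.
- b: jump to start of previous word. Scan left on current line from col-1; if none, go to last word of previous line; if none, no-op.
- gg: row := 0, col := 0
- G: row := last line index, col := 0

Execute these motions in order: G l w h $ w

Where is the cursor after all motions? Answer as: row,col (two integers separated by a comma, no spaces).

After 1 (G): row=5 col=0 char='_'
After 2 (l): row=5 col=1 char='_'
After 3 (w): row=5 col=3 char='s'
After 4 (h): row=5 col=2 char='_'
After 5 ($): row=5 col=16 char='e'
After 6 (w): row=5 col=16 char='e'

Answer: 5,16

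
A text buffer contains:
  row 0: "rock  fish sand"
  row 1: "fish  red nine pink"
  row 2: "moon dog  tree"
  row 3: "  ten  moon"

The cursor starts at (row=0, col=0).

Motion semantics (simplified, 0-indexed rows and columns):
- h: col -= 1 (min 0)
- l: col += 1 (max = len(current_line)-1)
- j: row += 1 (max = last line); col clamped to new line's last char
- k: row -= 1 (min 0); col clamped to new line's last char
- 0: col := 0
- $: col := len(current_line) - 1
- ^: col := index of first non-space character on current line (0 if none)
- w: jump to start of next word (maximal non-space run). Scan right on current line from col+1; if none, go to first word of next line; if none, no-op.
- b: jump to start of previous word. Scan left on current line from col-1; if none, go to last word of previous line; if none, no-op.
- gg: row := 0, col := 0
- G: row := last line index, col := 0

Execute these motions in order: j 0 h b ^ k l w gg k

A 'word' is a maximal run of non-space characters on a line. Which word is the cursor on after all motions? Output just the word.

Answer: rock

Derivation:
After 1 (j): row=1 col=0 char='f'
After 2 (0): row=1 col=0 char='f'
After 3 (h): row=1 col=0 char='f'
After 4 (b): row=0 col=11 char='s'
After 5 (^): row=0 col=0 char='r'
After 6 (k): row=0 col=0 char='r'
After 7 (l): row=0 col=1 char='o'
After 8 (w): row=0 col=6 char='f'
After 9 (gg): row=0 col=0 char='r'
After 10 (k): row=0 col=0 char='r'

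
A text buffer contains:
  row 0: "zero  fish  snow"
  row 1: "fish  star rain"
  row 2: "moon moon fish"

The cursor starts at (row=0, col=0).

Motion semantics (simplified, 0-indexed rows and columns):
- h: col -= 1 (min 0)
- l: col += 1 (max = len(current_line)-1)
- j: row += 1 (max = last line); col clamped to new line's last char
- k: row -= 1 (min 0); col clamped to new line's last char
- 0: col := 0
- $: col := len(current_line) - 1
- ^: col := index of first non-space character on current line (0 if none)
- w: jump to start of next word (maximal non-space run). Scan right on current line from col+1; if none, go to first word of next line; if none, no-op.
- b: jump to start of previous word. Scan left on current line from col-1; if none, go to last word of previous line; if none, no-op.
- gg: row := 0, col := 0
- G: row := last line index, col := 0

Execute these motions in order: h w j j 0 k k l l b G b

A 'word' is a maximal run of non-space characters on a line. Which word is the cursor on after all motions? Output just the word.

After 1 (h): row=0 col=0 char='z'
After 2 (w): row=0 col=6 char='f'
After 3 (j): row=1 col=6 char='s'
After 4 (j): row=2 col=6 char='o'
After 5 (0): row=2 col=0 char='m'
After 6 (k): row=1 col=0 char='f'
After 7 (k): row=0 col=0 char='z'
After 8 (l): row=0 col=1 char='e'
After 9 (l): row=0 col=2 char='r'
After 10 (b): row=0 col=0 char='z'
After 11 (G): row=2 col=0 char='m'
After 12 (b): row=1 col=11 char='r'

Answer: rain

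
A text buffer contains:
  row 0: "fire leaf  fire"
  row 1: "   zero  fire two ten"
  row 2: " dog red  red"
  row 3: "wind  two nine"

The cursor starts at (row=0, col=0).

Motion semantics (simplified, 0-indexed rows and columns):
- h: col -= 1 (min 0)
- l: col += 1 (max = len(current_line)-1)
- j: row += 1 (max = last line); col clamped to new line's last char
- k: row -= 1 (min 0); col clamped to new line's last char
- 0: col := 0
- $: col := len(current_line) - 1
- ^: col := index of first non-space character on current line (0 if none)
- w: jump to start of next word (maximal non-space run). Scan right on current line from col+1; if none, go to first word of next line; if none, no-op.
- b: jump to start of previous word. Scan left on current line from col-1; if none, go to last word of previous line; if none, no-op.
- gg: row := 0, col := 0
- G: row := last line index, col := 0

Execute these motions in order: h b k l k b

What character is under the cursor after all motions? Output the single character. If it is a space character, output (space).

Answer: f

Derivation:
After 1 (h): row=0 col=0 char='f'
After 2 (b): row=0 col=0 char='f'
After 3 (k): row=0 col=0 char='f'
After 4 (l): row=0 col=1 char='i'
After 5 (k): row=0 col=1 char='i'
After 6 (b): row=0 col=0 char='f'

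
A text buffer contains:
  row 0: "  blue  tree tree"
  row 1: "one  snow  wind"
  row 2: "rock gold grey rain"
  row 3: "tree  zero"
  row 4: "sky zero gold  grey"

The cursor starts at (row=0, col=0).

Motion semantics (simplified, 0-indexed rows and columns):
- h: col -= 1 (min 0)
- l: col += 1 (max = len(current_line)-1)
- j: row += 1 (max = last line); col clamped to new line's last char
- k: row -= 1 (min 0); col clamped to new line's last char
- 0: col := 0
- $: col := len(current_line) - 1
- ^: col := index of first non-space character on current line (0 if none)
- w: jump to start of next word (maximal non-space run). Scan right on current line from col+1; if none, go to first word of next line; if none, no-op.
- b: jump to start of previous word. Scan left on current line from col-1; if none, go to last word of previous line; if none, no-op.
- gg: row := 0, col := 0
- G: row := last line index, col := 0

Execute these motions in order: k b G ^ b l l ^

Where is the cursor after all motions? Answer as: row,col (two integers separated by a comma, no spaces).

Answer: 3,0

Derivation:
After 1 (k): row=0 col=0 char='_'
After 2 (b): row=0 col=0 char='_'
After 3 (G): row=4 col=0 char='s'
After 4 (^): row=4 col=0 char='s'
After 5 (b): row=3 col=6 char='z'
After 6 (l): row=3 col=7 char='e'
After 7 (l): row=3 col=8 char='r'
After 8 (^): row=3 col=0 char='t'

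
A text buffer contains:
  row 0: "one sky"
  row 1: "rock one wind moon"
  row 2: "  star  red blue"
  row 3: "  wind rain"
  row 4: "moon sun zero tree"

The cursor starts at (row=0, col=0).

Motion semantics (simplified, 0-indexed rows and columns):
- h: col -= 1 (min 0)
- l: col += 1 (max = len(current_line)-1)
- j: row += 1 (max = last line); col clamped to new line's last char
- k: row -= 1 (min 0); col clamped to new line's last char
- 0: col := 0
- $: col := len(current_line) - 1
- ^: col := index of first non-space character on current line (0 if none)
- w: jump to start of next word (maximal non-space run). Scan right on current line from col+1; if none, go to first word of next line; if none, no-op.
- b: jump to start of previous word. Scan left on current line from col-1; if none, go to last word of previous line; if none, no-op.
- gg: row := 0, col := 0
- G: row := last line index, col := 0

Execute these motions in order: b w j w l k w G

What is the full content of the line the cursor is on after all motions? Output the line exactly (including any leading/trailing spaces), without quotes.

Answer: moon sun zero tree

Derivation:
After 1 (b): row=0 col=0 char='o'
After 2 (w): row=0 col=4 char='s'
After 3 (j): row=1 col=4 char='_'
After 4 (w): row=1 col=5 char='o'
After 5 (l): row=1 col=6 char='n'
After 6 (k): row=0 col=6 char='y'
After 7 (w): row=1 col=0 char='r'
After 8 (G): row=4 col=0 char='m'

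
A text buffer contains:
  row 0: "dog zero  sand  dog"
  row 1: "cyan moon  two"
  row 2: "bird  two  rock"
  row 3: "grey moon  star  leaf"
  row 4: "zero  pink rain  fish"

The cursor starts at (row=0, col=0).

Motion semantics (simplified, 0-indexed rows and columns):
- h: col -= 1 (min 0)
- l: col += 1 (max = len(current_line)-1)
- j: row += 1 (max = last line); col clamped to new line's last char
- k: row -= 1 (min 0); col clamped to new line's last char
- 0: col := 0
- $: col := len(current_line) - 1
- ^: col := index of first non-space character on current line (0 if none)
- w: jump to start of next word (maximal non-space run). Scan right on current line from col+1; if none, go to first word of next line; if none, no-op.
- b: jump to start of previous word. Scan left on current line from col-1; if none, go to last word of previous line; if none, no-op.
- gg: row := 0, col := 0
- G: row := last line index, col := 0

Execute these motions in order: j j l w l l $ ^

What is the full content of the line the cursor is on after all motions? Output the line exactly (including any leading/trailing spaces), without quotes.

Answer: bird  two  rock

Derivation:
After 1 (j): row=1 col=0 char='c'
After 2 (j): row=2 col=0 char='b'
After 3 (l): row=2 col=1 char='i'
After 4 (w): row=2 col=6 char='t'
After 5 (l): row=2 col=7 char='w'
After 6 (l): row=2 col=8 char='o'
After 7 ($): row=2 col=14 char='k'
After 8 (^): row=2 col=0 char='b'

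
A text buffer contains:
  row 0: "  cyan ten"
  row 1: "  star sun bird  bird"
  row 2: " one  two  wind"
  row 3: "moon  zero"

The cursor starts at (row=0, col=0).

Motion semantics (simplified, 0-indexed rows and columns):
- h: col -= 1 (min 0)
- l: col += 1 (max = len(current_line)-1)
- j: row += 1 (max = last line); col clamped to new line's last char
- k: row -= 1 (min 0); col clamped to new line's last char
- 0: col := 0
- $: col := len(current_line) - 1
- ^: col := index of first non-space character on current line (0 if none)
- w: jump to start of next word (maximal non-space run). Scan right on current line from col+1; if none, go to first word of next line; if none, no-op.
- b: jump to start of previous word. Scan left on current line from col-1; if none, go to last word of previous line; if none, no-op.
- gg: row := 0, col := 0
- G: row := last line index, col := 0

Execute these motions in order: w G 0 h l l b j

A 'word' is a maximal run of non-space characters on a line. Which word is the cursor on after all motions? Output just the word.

After 1 (w): row=0 col=2 char='c'
After 2 (G): row=3 col=0 char='m'
After 3 (0): row=3 col=0 char='m'
After 4 (h): row=3 col=0 char='m'
After 5 (l): row=3 col=1 char='o'
After 6 (l): row=3 col=2 char='o'
After 7 (b): row=3 col=0 char='m'
After 8 (j): row=3 col=0 char='m'

Answer: moon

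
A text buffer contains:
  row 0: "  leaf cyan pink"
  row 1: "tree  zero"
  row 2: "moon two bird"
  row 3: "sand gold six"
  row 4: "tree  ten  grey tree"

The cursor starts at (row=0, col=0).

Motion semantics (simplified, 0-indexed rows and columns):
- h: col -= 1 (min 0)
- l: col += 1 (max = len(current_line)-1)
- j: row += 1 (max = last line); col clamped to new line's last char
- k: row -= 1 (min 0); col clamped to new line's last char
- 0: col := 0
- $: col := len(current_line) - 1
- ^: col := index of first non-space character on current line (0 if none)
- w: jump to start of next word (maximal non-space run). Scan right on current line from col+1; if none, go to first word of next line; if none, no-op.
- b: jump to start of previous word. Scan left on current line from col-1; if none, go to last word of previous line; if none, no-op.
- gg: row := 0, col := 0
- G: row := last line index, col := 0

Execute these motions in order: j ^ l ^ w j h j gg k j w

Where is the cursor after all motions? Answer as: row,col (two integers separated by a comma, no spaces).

After 1 (j): row=1 col=0 char='t'
After 2 (^): row=1 col=0 char='t'
After 3 (l): row=1 col=1 char='r'
After 4 (^): row=1 col=0 char='t'
After 5 (w): row=1 col=6 char='z'
After 6 (j): row=2 col=6 char='w'
After 7 (h): row=2 col=5 char='t'
After 8 (j): row=3 col=5 char='g'
After 9 (gg): row=0 col=0 char='_'
After 10 (k): row=0 col=0 char='_'
After 11 (j): row=1 col=0 char='t'
After 12 (w): row=1 col=6 char='z'

Answer: 1,6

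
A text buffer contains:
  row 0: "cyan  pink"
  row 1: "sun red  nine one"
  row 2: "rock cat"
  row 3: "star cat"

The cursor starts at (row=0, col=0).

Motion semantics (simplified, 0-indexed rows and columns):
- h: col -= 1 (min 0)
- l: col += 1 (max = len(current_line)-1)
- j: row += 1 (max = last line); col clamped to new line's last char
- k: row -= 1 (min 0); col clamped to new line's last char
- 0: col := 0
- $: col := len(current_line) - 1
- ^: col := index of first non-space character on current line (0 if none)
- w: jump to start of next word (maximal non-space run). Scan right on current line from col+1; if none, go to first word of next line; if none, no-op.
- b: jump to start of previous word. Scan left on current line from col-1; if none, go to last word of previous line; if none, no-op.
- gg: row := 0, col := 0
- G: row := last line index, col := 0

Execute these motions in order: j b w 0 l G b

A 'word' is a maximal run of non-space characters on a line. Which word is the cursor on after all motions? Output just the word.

After 1 (j): row=1 col=0 char='s'
After 2 (b): row=0 col=6 char='p'
After 3 (w): row=1 col=0 char='s'
After 4 (0): row=1 col=0 char='s'
After 5 (l): row=1 col=1 char='u'
After 6 (G): row=3 col=0 char='s'
After 7 (b): row=2 col=5 char='c'

Answer: cat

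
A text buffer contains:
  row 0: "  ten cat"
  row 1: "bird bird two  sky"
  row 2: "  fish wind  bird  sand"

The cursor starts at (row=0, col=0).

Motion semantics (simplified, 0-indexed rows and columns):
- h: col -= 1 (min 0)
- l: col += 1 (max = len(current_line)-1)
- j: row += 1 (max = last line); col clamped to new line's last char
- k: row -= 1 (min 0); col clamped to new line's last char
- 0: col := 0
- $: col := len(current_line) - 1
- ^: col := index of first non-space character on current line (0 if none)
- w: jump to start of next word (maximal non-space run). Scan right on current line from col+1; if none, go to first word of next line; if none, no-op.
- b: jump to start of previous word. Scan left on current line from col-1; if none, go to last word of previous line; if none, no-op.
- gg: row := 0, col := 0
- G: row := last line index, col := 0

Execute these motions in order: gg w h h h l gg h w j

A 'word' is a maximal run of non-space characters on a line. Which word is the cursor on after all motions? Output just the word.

Answer: bird

Derivation:
After 1 (gg): row=0 col=0 char='_'
After 2 (w): row=0 col=2 char='t'
After 3 (h): row=0 col=1 char='_'
After 4 (h): row=0 col=0 char='_'
After 5 (h): row=0 col=0 char='_'
After 6 (l): row=0 col=1 char='_'
After 7 (gg): row=0 col=0 char='_'
After 8 (h): row=0 col=0 char='_'
After 9 (w): row=0 col=2 char='t'
After 10 (j): row=1 col=2 char='r'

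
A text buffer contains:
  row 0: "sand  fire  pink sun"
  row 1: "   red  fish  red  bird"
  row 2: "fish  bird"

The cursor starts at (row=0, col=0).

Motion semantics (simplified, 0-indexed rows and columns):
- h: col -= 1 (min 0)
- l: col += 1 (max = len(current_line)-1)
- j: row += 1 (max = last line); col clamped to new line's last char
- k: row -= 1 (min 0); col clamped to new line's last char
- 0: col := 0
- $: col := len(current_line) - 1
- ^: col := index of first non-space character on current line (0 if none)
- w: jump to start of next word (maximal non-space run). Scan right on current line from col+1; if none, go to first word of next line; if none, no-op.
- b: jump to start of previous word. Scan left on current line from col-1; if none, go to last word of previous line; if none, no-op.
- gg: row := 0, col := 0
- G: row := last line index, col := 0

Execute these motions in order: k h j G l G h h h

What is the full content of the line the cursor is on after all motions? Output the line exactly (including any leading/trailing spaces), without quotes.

Answer: fish  bird

Derivation:
After 1 (k): row=0 col=0 char='s'
After 2 (h): row=0 col=0 char='s'
After 3 (j): row=1 col=0 char='_'
After 4 (G): row=2 col=0 char='f'
After 5 (l): row=2 col=1 char='i'
After 6 (G): row=2 col=0 char='f'
After 7 (h): row=2 col=0 char='f'
After 8 (h): row=2 col=0 char='f'
After 9 (h): row=2 col=0 char='f'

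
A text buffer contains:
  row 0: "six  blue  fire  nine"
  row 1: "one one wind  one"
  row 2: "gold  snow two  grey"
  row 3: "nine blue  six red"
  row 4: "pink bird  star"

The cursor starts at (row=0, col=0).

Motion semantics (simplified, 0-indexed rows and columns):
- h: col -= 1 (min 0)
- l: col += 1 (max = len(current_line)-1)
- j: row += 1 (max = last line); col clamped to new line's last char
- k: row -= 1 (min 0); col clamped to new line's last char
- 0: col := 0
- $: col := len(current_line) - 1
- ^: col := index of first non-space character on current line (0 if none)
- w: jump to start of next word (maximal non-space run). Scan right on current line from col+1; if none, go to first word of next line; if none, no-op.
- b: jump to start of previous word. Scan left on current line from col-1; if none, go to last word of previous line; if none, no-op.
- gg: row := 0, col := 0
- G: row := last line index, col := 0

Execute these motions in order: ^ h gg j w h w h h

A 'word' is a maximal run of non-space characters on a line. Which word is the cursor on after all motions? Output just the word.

After 1 (^): row=0 col=0 char='s'
After 2 (h): row=0 col=0 char='s'
After 3 (gg): row=0 col=0 char='s'
After 4 (j): row=1 col=0 char='o'
After 5 (w): row=1 col=4 char='o'
After 6 (h): row=1 col=3 char='_'
After 7 (w): row=1 col=4 char='o'
After 8 (h): row=1 col=3 char='_'
After 9 (h): row=1 col=2 char='e'

Answer: one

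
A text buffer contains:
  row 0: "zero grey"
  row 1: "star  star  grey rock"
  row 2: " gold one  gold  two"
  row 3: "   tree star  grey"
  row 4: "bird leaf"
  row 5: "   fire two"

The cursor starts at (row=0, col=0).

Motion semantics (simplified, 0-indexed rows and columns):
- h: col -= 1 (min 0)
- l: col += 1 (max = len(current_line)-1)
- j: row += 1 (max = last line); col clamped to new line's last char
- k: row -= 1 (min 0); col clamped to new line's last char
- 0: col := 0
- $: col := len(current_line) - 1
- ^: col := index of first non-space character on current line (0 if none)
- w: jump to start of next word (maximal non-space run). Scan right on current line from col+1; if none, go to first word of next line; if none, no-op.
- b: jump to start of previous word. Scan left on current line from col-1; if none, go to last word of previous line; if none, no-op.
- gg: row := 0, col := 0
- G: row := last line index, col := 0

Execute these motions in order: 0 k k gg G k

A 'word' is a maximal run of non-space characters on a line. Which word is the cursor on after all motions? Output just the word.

After 1 (0): row=0 col=0 char='z'
After 2 (k): row=0 col=0 char='z'
After 3 (k): row=0 col=0 char='z'
After 4 (gg): row=0 col=0 char='z'
After 5 (G): row=5 col=0 char='_'
After 6 (k): row=4 col=0 char='b'

Answer: bird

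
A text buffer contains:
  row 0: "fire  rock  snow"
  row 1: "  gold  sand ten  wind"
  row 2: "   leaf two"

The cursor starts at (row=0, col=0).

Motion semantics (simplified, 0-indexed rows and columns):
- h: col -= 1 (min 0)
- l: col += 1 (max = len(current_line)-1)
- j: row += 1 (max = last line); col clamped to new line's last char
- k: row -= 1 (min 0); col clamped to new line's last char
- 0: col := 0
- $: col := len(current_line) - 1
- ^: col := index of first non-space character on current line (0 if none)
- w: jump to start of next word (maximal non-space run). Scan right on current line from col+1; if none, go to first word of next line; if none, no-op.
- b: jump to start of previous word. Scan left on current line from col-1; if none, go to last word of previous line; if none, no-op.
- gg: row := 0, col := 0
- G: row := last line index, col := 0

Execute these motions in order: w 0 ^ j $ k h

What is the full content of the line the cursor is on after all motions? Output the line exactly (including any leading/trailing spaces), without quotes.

After 1 (w): row=0 col=6 char='r'
After 2 (0): row=0 col=0 char='f'
After 3 (^): row=0 col=0 char='f'
After 4 (j): row=1 col=0 char='_'
After 5 ($): row=1 col=21 char='d'
After 6 (k): row=0 col=15 char='w'
After 7 (h): row=0 col=14 char='o'

Answer: fire  rock  snow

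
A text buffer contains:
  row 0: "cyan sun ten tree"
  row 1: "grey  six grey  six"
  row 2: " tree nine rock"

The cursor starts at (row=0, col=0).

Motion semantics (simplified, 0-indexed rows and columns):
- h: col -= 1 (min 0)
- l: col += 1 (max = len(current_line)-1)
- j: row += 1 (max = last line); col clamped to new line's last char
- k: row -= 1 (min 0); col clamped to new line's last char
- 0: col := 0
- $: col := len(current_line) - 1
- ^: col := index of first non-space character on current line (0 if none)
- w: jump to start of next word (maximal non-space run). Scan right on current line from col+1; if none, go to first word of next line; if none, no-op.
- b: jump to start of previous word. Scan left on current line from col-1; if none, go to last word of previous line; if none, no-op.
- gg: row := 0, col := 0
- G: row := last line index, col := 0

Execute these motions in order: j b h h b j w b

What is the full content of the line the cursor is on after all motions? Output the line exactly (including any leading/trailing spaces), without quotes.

Answer: grey  six grey  six

Derivation:
After 1 (j): row=1 col=0 char='g'
After 2 (b): row=0 col=13 char='t'
After 3 (h): row=0 col=12 char='_'
After 4 (h): row=0 col=11 char='n'
After 5 (b): row=0 col=9 char='t'
After 6 (j): row=1 col=9 char='_'
After 7 (w): row=1 col=10 char='g'
After 8 (b): row=1 col=6 char='s'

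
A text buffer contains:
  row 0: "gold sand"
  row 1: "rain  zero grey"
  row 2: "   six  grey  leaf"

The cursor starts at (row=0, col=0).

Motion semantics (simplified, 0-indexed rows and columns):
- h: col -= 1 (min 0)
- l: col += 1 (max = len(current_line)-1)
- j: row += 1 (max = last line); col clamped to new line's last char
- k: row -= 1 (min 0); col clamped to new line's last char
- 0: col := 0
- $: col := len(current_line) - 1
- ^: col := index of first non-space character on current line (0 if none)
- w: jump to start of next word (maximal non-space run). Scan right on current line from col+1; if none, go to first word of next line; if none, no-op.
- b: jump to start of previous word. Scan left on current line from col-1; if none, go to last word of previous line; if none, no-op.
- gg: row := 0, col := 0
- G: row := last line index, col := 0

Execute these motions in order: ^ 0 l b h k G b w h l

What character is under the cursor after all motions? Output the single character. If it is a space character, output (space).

Answer: s

Derivation:
After 1 (^): row=0 col=0 char='g'
After 2 (0): row=0 col=0 char='g'
After 3 (l): row=0 col=1 char='o'
After 4 (b): row=0 col=0 char='g'
After 5 (h): row=0 col=0 char='g'
After 6 (k): row=0 col=0 char='g'
After 7 (G): row=2 col=0 char='_'
After 8 (b): row=1 col=11 char='g'
After 9 (w): row=2 col=3 char='s'
After 10 (h): row=2 col=2 char='_'
After 11 (l): row=2 col=3 char='s'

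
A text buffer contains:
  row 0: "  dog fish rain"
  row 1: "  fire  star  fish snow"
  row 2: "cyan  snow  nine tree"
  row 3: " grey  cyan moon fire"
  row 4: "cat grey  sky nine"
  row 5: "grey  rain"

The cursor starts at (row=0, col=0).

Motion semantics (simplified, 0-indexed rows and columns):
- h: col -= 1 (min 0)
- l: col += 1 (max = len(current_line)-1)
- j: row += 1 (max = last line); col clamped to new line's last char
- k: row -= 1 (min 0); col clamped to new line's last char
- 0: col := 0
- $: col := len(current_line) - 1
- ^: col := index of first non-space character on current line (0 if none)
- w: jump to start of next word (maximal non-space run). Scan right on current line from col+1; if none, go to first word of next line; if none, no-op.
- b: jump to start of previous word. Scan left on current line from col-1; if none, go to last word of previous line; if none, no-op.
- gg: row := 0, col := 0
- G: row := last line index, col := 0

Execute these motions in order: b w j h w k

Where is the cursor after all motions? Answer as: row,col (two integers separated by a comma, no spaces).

Answer: 0,2

Derivation:
After 1 (b): row=0 col=0 char='_'
After 2 (w): row=0 col=2 char='d'
After 3 (j): row=1 col=2 char='f'
After 4 (h): row=1 col=1 char='_'
After 5 (w): row=1 col=2 char='f'
After 6 (k): row=0 col=2 char='d'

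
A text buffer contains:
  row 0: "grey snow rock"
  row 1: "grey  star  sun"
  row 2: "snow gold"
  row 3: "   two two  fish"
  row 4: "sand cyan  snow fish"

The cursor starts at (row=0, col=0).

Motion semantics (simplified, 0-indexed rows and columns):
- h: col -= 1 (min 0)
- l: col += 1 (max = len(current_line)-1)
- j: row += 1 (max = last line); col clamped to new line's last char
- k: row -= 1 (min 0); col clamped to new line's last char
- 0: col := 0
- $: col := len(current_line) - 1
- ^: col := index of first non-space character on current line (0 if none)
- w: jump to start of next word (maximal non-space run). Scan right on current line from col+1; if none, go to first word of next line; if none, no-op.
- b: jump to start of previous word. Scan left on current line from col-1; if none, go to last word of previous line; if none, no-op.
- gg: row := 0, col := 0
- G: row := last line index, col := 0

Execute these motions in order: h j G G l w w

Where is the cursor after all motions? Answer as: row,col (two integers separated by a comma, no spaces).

After 1 (h): row=0 col=0 char='g'
After 2 (j): row=1 col=0 char='g'
After 3 (G): row=4 col=0 char='s'
After 4 (G): row=4 col=0 char='s'
After 5 (l): row=4 col=1 char='a'
After 6 (w): row=4 col=5 char='c'
After 7 (w): row=4 col=11 char='s'

Answer: 4,11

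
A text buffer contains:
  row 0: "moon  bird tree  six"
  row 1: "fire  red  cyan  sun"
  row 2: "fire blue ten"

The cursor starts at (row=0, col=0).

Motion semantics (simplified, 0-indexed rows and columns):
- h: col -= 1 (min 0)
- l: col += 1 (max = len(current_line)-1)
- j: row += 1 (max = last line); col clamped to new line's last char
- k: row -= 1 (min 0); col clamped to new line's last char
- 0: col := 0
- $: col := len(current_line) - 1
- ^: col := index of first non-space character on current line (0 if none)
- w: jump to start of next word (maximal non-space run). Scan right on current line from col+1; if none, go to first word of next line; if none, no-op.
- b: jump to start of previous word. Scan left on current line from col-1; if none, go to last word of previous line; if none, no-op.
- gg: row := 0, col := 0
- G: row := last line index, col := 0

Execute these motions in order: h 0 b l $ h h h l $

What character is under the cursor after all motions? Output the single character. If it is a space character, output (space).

Answer: x

Derivation:
After 1 (h): row=0 col=0 char='m'
After 2 (0): row=0 col=0 char='m'
After 3 (b): row=0 col=0 char='m'
After 4 (l): row=0 col=1 char='o'
After 5 ($): row=0 col=19 char='x'
After 6 (h): row=0 col=18 char='i'
After 7 (h): row=0 col=17 char='s'
After 8 (h): row=0 col=16 char='_'
After 9 (l): row=0 col=17 char='s'
After 10 ($): row=0 col=19 char='x'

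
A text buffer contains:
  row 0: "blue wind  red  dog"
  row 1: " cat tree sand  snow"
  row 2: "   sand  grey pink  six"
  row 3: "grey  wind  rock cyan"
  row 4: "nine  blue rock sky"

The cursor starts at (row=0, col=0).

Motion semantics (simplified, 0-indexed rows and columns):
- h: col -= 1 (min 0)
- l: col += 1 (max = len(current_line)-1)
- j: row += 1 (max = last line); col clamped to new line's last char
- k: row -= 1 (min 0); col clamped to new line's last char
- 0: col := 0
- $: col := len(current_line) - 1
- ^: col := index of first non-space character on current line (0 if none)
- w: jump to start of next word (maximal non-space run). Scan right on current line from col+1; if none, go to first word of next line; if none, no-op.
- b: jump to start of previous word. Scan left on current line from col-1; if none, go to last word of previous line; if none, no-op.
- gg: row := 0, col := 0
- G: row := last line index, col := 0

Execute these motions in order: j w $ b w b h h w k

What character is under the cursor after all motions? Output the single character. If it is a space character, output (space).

Answer: d

Derivation:
After 1 (j): row=1 col=0 char='_'
After 2 (w): row=1 col=1 char='c'
After 3 ($): row=1 col=19 char='w'
After 4 (b): row=1 col=16 char='s'
After 5 (w): row=2 col=3 char='s'
After 6 (b): row=1 col=16 char='s'
After 7 (h): row=1 col=15 char='_'
After 8 (h): row=1 col=14 char='_'
After 9 (w): row=1 col=16 char='s'
After 10 (k): row=0 col=16 char='d'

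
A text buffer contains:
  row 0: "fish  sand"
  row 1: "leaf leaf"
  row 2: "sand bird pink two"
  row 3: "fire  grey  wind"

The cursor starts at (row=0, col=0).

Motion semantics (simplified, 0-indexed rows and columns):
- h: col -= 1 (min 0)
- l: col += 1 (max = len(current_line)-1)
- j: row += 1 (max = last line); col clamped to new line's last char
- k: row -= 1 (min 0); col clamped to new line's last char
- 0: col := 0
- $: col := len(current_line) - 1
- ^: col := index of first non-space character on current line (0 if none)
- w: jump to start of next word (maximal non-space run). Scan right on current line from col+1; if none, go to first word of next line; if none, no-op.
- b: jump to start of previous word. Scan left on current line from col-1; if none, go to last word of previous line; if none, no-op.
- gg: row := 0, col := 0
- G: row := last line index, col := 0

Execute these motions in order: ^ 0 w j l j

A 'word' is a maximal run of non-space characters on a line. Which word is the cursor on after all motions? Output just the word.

After 1 (^): row=0 col=0 char='f'
After 2 (0): row=0 col=0 char='f'
After 3 (w): row=0 col=6 char='s'
After 4 (j): row=1 col=6 char='e'
After 5 (l): row=1 col=7 char='a'
After 6 (j): row=2 col=7 char='r'

Answer: bird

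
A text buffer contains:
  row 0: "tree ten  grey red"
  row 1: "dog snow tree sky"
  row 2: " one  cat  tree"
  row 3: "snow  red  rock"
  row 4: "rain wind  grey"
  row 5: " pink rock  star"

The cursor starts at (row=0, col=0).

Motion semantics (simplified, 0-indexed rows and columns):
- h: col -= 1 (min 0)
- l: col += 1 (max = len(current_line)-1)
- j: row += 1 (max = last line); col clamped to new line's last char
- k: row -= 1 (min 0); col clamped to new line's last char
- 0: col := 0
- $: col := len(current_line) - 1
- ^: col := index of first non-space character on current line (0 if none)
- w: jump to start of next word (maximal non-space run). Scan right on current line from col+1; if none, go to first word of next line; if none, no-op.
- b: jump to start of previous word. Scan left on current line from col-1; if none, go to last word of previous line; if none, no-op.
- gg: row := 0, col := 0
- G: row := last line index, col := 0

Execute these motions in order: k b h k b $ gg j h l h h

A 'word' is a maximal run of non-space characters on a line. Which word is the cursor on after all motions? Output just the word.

After 1 (k): row=0 col=0 char='t'
After 2 (b): row=0 col=0 char='t'
After 3 (h): row=0 col=0 char='t'
After 4 (k): row=0 col=0 char='t'
After 5 (b): row=0 col=0 char='t'
After 6 ($): row=0 col=17 char='d'
After 7 (gg): row=0 col=0 char='t'
After 8 (j): row=1 col=0 char='d'
After 9 (h): row=1 col=0 char='d'
After 10 (l): row=1 col=1 char='o'
After 11 (h): row=1 col=0 char='d'
After 12 (h): row=1 col=0 char='d'

Answer: dog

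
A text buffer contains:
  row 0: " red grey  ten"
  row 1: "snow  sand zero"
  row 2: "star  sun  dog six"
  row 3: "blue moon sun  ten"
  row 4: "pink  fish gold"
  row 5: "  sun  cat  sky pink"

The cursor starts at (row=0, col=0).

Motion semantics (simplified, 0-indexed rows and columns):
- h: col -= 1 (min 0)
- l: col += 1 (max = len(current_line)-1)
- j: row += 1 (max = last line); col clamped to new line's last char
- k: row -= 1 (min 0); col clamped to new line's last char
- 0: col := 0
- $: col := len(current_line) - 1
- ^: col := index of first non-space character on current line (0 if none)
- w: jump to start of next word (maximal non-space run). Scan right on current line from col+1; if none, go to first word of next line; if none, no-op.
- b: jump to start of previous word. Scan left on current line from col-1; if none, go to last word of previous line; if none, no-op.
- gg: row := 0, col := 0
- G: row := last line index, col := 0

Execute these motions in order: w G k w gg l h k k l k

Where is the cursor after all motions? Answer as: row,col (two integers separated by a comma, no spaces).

After 1 (w): row=0 col=1 char='r'
After 2 (G): row=5 col=0 char='_'
After 3 (k): row=4 col=0 char='p'
After 4 (w): row=4 col=6 char='f'
After 5 (gg): row=0 col=0 char='_'
After 6 (l): row=0 col=1 char='r'
After 7 (h): row=0 col=0 char='_'
After 8 (k): row=0 col=0 char='_'
After 9 (k): row=0 col=0 char='_'
After 10 (l): row=0 col=1 char='r'
After 11 (k): row=0 col=1 char='r'

Answer: 0,1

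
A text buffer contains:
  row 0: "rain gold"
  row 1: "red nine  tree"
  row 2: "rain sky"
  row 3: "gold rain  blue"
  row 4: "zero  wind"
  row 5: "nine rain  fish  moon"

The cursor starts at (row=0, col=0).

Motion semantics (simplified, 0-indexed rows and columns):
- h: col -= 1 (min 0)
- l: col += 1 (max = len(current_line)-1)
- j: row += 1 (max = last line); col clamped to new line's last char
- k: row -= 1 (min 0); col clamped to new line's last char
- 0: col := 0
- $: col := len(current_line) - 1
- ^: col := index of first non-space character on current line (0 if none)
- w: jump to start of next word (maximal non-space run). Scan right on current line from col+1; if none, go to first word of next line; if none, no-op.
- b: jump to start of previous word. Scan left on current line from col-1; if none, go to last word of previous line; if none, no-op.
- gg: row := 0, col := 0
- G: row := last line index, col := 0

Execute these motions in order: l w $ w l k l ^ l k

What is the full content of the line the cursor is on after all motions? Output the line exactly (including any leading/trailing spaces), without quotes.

After 1 (l): row=0 col=1 char='a'
After 2 (w): row=0 col=5 char='g'
After 3 ($): row=0 col=8 char='d'
After 4 (w): row=1 col=0 char='r'
After 5 (l): row=1 col=1 char='e'
After 6 (k): row=0 col=1 char='a'
After 7 (l): row=0 col=2 char='i'
After 8 (^): row=0 col=0 char='r'
After 9 (l): row=0 col=1 char='a'
After 10 (k): row=0 col=1 char='a'

Answer: rain gold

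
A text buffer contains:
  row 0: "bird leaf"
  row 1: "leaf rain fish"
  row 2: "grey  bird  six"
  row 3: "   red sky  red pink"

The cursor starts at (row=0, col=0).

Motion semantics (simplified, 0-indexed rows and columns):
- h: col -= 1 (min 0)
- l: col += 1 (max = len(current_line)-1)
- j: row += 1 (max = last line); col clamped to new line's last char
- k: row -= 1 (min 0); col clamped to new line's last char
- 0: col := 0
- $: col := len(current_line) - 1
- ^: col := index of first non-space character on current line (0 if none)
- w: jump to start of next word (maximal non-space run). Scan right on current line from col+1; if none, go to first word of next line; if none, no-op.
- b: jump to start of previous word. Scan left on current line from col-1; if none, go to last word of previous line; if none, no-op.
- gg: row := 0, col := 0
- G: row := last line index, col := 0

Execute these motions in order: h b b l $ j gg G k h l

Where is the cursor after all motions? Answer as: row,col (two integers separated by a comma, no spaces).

Answer: 2,1

Derivation:
After 1 (h): row=0 col=0 char='b'
After 2 (b): row=0 col=0 char='b'
After 3 (b): row=0 col=0 char='b'
After 4 (l): row=0 col=1 char='i'
After 5 ($): row=0 col=8 char='f'
After 6 (j): row=1 col=8 char='n'
After 7 (gg): row=0 col=0 char='b'
After 8 (G): row=3 col=0 char='_'
After 9 (k): row=2 col=0 char='g'
After 10 (h): row=2 col=0 char='g'
After 11 (l): row=2 col=1 char='r'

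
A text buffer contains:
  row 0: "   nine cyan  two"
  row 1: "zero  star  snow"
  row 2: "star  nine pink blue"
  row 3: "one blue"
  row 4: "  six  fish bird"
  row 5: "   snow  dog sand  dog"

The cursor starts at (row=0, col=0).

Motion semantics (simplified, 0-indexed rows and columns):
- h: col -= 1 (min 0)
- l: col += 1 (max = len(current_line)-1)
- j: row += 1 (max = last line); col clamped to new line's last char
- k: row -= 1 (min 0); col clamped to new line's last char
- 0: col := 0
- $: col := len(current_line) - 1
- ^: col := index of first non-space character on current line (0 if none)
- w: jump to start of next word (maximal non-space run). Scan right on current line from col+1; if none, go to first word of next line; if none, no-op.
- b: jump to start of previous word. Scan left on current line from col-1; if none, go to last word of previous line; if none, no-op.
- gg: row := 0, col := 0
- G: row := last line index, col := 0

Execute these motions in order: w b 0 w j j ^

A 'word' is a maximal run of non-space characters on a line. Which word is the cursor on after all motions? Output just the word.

Answer: star

Derivation:
After 1 (w): row=0 col=3 char='n'
After 2 (b): row=0 col=3 char='n'
After 3 (0): row=0 col=0 char='_'
After 4 (w): row=0 col=3 char='n'
After 5 (j): row=1 col=3 char='o'
After 6 (j): row=2 col=3 char='r'
After 7 (^): row=2 col=0 char='s'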